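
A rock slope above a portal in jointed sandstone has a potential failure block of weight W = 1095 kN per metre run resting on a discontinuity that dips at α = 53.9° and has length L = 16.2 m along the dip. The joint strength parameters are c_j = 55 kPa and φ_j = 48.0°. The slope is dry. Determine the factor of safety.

FS = 1.82

Resolving the block weight along and normal to the plane and applying the Mohr–Coulomb strength on the joint:
N' = W cosα = 1095·cos53.9° = 645.2 kN/m
Driving force T = W sinα = 1095·sin53.9° = 884.7 kN/m
Resisting force R = c_j·L + N'·tanφ_j = 55·16.2 + 645.2·tan48.0° = 891.0 + 716.5 = 1607.5 kN/m
FS = R / T = 1607.5 / 884.7 = 1.817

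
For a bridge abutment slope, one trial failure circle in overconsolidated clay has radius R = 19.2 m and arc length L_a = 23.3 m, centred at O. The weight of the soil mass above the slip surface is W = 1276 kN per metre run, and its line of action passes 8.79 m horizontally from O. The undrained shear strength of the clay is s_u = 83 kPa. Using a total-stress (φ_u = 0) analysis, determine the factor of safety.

FS = 3.31

Taking moments about the centre O, the resisting moment is provided by the undrained shear strength acting along the arc:
M_R = s_u·L_a·R = 83·23.30·19.2 = 37130.9 kN·m/m
M_D = W·d = 1276·8.79 = 11216.0 kN·m/m
FS = M_R / M_D = 37130.9 / 11216.0 = 3.311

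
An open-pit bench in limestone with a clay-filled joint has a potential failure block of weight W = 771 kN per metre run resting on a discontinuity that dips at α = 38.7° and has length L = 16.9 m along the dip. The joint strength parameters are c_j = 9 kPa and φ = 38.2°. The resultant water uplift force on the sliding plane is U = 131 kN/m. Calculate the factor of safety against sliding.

FS = 1.08

Resolving the block weight along and normal to the plane and applying the Mohr–Coulomb strength on the joint:
N' = W cosα − U = 771·cos38.7° − 131 = 470.7 kN/m
Driving force T = W sinα = 771·sin38.7° = 482.1 kN/m
Resisting force R = c_j·L + N'·tanφ = 9·16.9 + 470.7·tan38.2° = 152.1 + 370.4 = 522.5 kN/m
FS = R / T = 522.5 / 482.1 = 1.084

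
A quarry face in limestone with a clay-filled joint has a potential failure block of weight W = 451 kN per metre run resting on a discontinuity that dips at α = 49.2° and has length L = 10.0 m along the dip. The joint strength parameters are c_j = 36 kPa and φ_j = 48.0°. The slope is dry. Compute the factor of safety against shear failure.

Resolving the block weight along and normal to the plane and applying the Mohr–Coulomb strength on the joint:
N' = W cosα = 451·cos49.2° = 294.7 kN/m
Driving force T = W sinα = 451·sin49.2° = 341.4 kN/m
Resisting force R = c_j·L + N'·tanφ_j = 36·10.0 + 294.7·tan48.0° = 360.0 + 327.3 = 687.3 kN/m
FS = R / T = 687.3 / 341.4 = 2.013

FS = 2.01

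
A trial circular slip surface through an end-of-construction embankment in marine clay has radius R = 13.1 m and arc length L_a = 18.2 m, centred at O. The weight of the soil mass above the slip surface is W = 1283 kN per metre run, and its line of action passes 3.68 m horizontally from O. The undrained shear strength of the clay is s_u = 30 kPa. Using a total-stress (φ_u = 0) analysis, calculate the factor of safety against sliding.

Taking moments about the centre O, the resisting moment is provided by the undrained shear strength acting along the arc:
M_R = s_u·L_a·R = 30·18.20·13.1 = 7152.6 kN·m/m
M_D = W·d = 1283·3.68 = 4721.4 kN·m/m
FS = M_R / M_D = 7152.6 / 4721.4 = 1.515

FS = 1.51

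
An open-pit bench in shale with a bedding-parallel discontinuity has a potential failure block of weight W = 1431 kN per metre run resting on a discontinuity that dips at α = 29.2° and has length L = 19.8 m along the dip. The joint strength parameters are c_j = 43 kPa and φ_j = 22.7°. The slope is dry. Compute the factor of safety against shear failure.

FS = 1.97

Resolving the block weight along and normal to the plane and applying the Mohr–Coulomb strength on the joint:
N' = W cosα = 1431·cos29.2° = 1249.2 kN/m
Driving force T = W sinα = 1431·sin29.2° = 698.1 kN/m
Resisting force R = c_j·L + N'·tanφ_j = 43·19.8 + 1249.2·tan22.7° = 851.4 + 522.5 = 1373.9 kN/m
FS = R / T = 1373.9 / 698.1 = 1.968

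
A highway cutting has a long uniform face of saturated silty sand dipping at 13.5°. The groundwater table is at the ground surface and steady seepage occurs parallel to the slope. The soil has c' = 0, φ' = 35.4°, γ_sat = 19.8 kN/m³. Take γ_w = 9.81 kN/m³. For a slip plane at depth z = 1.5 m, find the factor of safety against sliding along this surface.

FS = 1.49

With seepage parallel to the slope and the water table at the surface, the effective normal stress on the slip plane uses the buoyant unit weight γ' = γ_sat − γ_w while the driving shear stress uses γ_sat:
FS = [c' + γ' z cos²β tanφ'] / [γ_sat z sinβ cosβ]
(For c' = 0 this reduces to FS = (γ'/γ_sat)·tanφ'/tanβ.)
γ' = 19.8 − 9.81 = 9.99 kN/m³
Numerator = 0.0 + 9.99·1.5·cos²13.5°·tan35.4° = 0.0 + 9.99·1.5·0.9455·0.7107 = 10.069 kPa
Denominator = 19.8·1.5·sin13.5°·cos13.5° = 19.8·1.5·0.2334·0.9724 = 6.742 kPa
FS = 10.069 / 6.742 = 1.494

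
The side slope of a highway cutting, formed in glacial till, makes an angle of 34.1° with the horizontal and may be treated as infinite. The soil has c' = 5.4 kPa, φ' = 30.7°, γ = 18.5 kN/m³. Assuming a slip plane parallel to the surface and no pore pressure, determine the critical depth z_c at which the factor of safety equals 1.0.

Setting FS = 1.00 in FS = [c' + γz cos²β tanφ'] / [γz sinβ cosβ] and solving for z:
z = c' / [γ cosβ (FS·sinβ − cosβ·tanφ')]
  = 5.4 / [18.5·cos34.1°·(1.00·sin34.1° − cos34.1°·tan30.7°)]
  = 5.4 / [18.5·0.8281·(1.00·0.5606 − 0.8281·0.5938)]
  = 5.4 / 1.0566 = 5.111 m

z_c = 5.11 m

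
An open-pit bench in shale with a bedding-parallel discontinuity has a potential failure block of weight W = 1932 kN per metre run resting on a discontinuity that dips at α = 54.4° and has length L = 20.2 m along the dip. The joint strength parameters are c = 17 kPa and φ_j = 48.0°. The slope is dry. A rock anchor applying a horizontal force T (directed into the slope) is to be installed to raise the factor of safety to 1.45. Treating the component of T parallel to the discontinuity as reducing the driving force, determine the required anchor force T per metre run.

T = 392 kN/m

Resolving forces along and normal to the sliding plane, with the horizontal anchor force T adding T·sinα to the effective normal force and T·cosα acting up the plane against the driving force:
FS = [cL + (W cosα + T sinα) tanφ_j] / [W sinα − T cosα]
Without the anchor: N' = 1124.7 kN/m, driving T_d = 1570.9 kN/m, resisting R = 17·20.2 + 1124.7·tan48.0° = 1592.5 kN/m, FS = 1.01.
Setting FS = 1.45 and solving for T:
1.45·(1570.9 − T cos54.4°) = 1592.5 + T sin54.4°·tan48.0°
T·(sin54.4°·tan48.0° + 1.45·cos54.4°) = 1.45·1570.9 − 1592.5
T·(0.8131·1.1106 + 1.45·0.5821) = 2277.8 − 1592.5 = 685.4
T·1.7471 = 685.4
T = 392.3 kN/m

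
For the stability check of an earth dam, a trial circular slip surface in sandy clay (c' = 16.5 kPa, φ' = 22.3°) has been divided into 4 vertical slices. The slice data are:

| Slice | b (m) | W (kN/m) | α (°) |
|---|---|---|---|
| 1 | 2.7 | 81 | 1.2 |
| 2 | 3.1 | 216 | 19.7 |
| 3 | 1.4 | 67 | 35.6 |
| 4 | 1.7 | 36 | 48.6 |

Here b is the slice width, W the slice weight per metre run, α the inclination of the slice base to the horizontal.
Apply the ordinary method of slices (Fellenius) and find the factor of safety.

Ordinary method of slices: FS = Σ[c'·Δl_i + (W_i cosα_i)·tanφ'] / Σ W_i sinα_i, with Δl_i = b_i / cosα_i.
Slice 1: Δl = 2.7/cos1.2° = 2.701 m; N'_1 = 81·cos1.2° = 81.0; c'Δl = 44.56; W sinα = 1.7
Slice 2: Δl = 3.1/cos19.7° = 3.293 m; N'_2 = 216·cos19.7° = 203.4; c'Δl = 54.33; W sinα = 72.8
Slice 3: Δl = 1.4/cos35.6° = 1.722 m; N'_3 = 67·cos35.6° = 54.5; c'Δl = 28.41; W sinα = 39.0
Slice 4: Δl = 1.7/cos48.6° = 2.571 m; N'_4 = 36·cos48.6° = 23.8; c'Δl = 42.42; W sinα = 27.0
Σc'Δl = 169.7 kN/m; ΣN' = 362.6 kN/m; ΣW sinα = 140.5 kN/m
Resisting = 169.7 + 362.6·tan22.3° = 169.7 + 148.7 = 318.4 kN/m
FS = 318.4 / 140.5 = 2.266

FS = 2.27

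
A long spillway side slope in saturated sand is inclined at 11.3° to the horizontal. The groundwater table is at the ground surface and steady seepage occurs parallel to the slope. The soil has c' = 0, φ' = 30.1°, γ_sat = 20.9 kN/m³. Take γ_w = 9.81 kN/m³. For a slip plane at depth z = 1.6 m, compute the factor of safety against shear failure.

With seepage parallel to the slope and the water table at the surface, the effective normal stress on the slip plane uses the buoyant unit weight γ' = γ_sat − γ_w while the driving shear stress uses γ_sat:
FS = [c' + γ' z cos²β tanφ'] / [γ_sat z sinβ cosβ]
(For c' = 0 this reduces to FS = (γ'/γ_sat)·tanφ'/tanβ.)
γ' = 20.9 − 9.81 = 11.09 kN/m³
Numerator = 0.0 + 11.09·1.6·cos²11.3°·tan30.1° = 0.0 + 11.09·1.6·0.9616·0.5797 = 9.891 kPa
Denominator = 20.9·1.6·sin11.3°·cos11.3° = 20.9·1.6·0.1959·0.9806 = 6.425 kPa
FS = 9.891 / 6.425 = 1.539

FS = 1.54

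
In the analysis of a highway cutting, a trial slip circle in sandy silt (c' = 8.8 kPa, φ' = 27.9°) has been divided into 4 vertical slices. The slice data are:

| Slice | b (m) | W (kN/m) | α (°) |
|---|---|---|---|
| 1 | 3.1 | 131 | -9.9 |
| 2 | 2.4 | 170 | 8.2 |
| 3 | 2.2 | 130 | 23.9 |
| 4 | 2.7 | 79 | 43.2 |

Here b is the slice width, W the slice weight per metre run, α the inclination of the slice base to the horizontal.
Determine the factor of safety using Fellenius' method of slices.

FS = 3.26

Ordinary method of slices: FS = Σ[c'·Δl_i + (W_i cosα_i)·tanφ'] / Σ W_i sinα_i, with Δl_i = b_i / cosα_i.
Slice 1: Δl = 3.1/cos(-9.9°) = 3.147 m; N'_1 = 131·cos(-9.9°) = 129.0; c'Δl = 27.69; W sinα = -22.5
Slice 2: Δl = 2.4/cos8.2° = 2.425 m; N'_2 = 170·cos8.2° = 168.3; c'Δl = 21.34; W sinα = 24.2
Slice 3: Δl = 2.2/cos23.9° = 2.406 m; N'_3 = 130·cos23.9° = 118.9; c'Δl = 21.18; W sinα = 52.7
Slice 4: Δl = 2.7/cos43.2° = 3.704 m; N'_4 = 79·cos43.2° = 57.6; c'Δl = 32.59; W sinα = 54.1
Σc'Δl = 102.8 kN/m; ΣN' = 473.8 kN/m; ΣW sinα = 108.5 kN/m
Resisting = 102.8 + 473.8·tan27.9° = 102.8 + 250.8 = 353.6 kN/m
FS = 353.6 / 108.5 = 3.260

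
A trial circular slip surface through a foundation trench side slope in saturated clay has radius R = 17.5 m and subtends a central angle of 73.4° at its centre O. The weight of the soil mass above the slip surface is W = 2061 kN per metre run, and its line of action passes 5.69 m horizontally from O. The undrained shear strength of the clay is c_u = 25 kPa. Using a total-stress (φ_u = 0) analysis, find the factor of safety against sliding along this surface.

Taking moments about the centre O, the resisting moment is provided by the undrained shear strength acting along the arc:
Arc length L_a = R·θ = 17.5·(73.4°·π/180) = 17.5·1.2811 = 22.42 m
M_R = c_u·L_a·R = 25·22.42·17.5 = 9808.2 kN·m/m
M_D = W·d = 2061·5.69 = 11727.1 kN·m/m
FS = M_R / M_D = 9808.2 / 11727.1 = 0.836

FS = 0.84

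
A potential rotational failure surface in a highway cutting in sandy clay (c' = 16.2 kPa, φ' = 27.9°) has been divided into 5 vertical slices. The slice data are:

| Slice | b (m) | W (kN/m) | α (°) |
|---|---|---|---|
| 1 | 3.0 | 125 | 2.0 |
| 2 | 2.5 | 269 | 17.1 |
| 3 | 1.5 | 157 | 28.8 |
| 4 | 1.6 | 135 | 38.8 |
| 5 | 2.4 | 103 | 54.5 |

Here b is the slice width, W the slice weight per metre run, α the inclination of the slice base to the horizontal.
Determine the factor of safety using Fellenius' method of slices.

Ordinary method of slices: FS = Σ[c'·Δl_i + (W_i cosα_i)·tanφ'] / Σ W_i sinα_i, with Δl_i = b_i / cosα_i.
Slice 1: Δl = 3.0/cos2.0° = 3.002 m; N'_1 = 125·cos2.0° = 124.9; c'Δl = 48.63; W sinα = 4.4
Slice 2: Δl = 2.5/cos17.1° = 2.616 m; N'_2 = 269·cos17.1° = 257.1; c'Δl = 42.37; W sinα = 79.1
Slice 3: Δl = 1.5/cos28.8° = 1.712 m; N'_3 = 157·cos28.8° = 137.6; c'Δl = 27.73; W sinα = 75.6
Slice 4: Δl = 1.6/cos38.8° = 2.053 m; N'_4 = 135·cos38.8° = 105.2; c'Δl = 33.26; W sinα = 84.6
Slice 5: Δl = 2.4/cos54.5° = 4.133 m; N'_5 = 103·cos54.5° = 59.8; c'Δl = 66.95; W sinα = 83.9
Σc'Δl = 218.9 kN/m; ΣN' = 684.6 kN/m; ΣW sinα = 327.5 kN/m
Resisting = 218.9 + 684.6·tan27.9° = 218.9 + 362.5 = 581.4 kN/m
FS = 581.4 / 327.5 = 1.775

FS = 1.78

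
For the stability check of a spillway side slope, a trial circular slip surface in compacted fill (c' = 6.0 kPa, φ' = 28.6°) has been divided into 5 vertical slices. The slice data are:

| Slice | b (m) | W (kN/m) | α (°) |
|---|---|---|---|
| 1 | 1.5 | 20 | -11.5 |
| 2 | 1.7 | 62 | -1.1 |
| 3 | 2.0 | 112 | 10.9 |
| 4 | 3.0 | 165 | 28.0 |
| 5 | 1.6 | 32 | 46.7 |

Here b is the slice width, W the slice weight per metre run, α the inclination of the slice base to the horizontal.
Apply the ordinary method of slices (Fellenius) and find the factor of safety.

FS = 2.24

Ordinary method of slices: FS = Σ[c'·Δl_i + (W_i cosα_i)·tanφ'] / Σ W_i sinα_i, with Δl_i = b_i / cosα_i.
Slice 1: Δl = 1.5/cos(-11.5°) = 1.531 m; N'_1 = 20·cos(-11.5°) = 19.6; c'Δl = 9.18; W sinα = -4.0
Slice 2: Δl = 1.7/cos(-1.1°) = 1.700 m; N'_2 = 62·cos(-1.1°) = 62.0; c'Δl = 10.20; W sinα = -1.2
Slice 3: Δl = 2.0/cos10.9° = 2.037 m; N'_3 = 112·cos10.9° = 110.0; c'Δl = 12.22; W sinα = 21.2
Slice 4: Δl = 3.0/cos28.0° = 3.398 m; N'_4 = 165·cos28.0° = 145.7; c'Δl = 20.39; W sinα = 77.5
Slice 5: Δl = 1.6/cos46.7° = 2.333 m; N'_5 = 32·cos46.7° = 21.9; c'Δl = 14.00; W sinα = 23.3
Σc'Δl = 66.0 kN/m; ΣN' = 359.2 kN/m; ΣW sinα = 116.8 kN/m
Resisting = 66.0 + 359.2·tan28.6° = 66.0 + 195.8 = 261.8 kN/m
FS = 261.8 / 116.8 = 2.243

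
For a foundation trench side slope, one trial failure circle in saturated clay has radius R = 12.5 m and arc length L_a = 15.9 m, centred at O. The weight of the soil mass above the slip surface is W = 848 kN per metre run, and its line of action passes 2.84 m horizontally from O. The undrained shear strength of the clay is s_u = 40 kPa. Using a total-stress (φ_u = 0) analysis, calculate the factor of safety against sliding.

FS = 3.30

Taking moments about the centre O, the resisting moment is provided by the undrained shear strength acting along the arc:
M_R = s_u·L_a·R = 40·15.90·12.5 = 7950.0 kN·m/m
M_D = W·d = 848·2.84 = 2408.3 kN·m/m
FS = M_R / M_D = 7950.0 / 2408.3 = 3.301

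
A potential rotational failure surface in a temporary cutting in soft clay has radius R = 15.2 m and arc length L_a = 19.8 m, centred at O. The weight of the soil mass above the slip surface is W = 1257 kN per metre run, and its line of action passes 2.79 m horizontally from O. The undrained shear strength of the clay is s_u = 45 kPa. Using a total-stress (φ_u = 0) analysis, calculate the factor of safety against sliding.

FS = 3.86

Taking moments about the centre O, the resisting moment is provided by the undrained shear strength acting along the arc:
M_R = s_u·L_a·R = 45·19.80·15.2 = 13543.2 kN·m/m
M_D = W·d = 1257·2.79 = 3507.0 kN·m/m
FS = M_R / M_D = 13543.2 / 3507.0 = 3.862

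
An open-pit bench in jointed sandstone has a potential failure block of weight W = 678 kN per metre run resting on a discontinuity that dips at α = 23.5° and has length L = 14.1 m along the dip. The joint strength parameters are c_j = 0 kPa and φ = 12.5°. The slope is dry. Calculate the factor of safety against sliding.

FS = 0.51

Resolving the block weight along and normal to the plane and applying the Mohr–Coulomb strength on the joint:
N' = W cosα = 678·cos23.5° = 621.8 kN/m
Driving force T = W sinα = 678·sin23.5° = 270.4 kN/m
Resisting force R = c_j·L + N'·tanφ = 0·14.1 + 621.8·tan12.5° = 0.0 + 137.8 = 137.8 kN/m
FS = R / T = 137.8 / 270.4 = 0.510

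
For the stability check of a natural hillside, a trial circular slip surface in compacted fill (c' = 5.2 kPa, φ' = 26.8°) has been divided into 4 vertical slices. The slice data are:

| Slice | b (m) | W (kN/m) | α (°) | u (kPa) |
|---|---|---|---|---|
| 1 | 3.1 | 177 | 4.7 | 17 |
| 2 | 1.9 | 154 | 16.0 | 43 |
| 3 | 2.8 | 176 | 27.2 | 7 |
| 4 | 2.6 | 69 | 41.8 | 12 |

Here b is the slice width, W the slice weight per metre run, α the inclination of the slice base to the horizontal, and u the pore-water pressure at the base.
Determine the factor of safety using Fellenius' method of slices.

FS = 1.24

Ordinary method of slices: FS = Σ[c'·Δl_i + (W_i cosα_i − u_i·Δl_i)·tanφ'] / Σ W_i sinα_i, with Δl_i = b_i / cosα_i.
Slice 1: Δl = 3.1/cos4.7° = 3.110 m; N'_1 = 177·cos4.7° − 17·3.110 = 123.5; c'Δl = 16.17; W sinα = 14.5
Slice 2: Δl = 1.9/cos16.0° = 1.977 m; N'_2 = 154·cos16.0° − 43·1.977 = 63.0; c'Δl = 10.28; W sinα = 42.4
Slice 3: Δl = 2.8/cos27.2° = 3.148 m; N'_3 = 176·cos27.2° − 7·3.148 = 134.5; c'Δl = 16.37; W sinα = 80.4
Slice 4: Δl = 2.6/cos41.8° = 3.488 m; N'_4 = 69·cos41.8° − 12·3.488 = 9.6; c'Δl = 18.14; W sinα = 46.0
Σc'Δl = 61.0 kN/m; ΣN' = 330.7 kN/m; ΣW sinα = 183.4 kN/m
Resisting = 61.0 + 330.7·tan26.8° = 61.0 + 167.0 = 228.0 kN/m
FS = 228.0 / 183.4 = 1.243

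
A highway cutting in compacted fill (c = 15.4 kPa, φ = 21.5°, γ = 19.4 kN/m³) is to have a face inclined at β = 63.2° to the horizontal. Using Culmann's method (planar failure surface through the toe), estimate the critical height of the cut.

Culmann's analysis gives the critical failure plane at α_cr = (β + φ)/2 = (63.2 + 21.5)/2 = 42.4°, and the critical height
H_c = (4c/γ) · sinβ cosφ / [1 − cos(β − φ)]
    = (4·15.4/19.4) · sin63.2°·cos21.5° / [1 − cos(41.7°)]
    = 3.175 · 0.8926·0.9304 / [1 − 0.7466]
    = 3.175 · 0.8305 / 0.2534
    = 10.41 m

H_c = 10.41 m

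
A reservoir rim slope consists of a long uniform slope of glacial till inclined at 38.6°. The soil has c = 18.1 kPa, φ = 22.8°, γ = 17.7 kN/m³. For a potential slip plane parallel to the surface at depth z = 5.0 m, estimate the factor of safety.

For an infinite slope with a slip plane parallel to the surface (no pore pressure): FS = [c + γz cos²β tanφ] / [γz sinβ cosβ].
γz = 17.7·5.0 = 88.50 kN/m²
Numerator = 18.1 + 88.50·cos²38.6°·tan22.8° = 18.1 + 88.50·0.6108·0.4204 = 40.822 kPa
Denominator = 88.50·sin38.6°·cos38.6° = 88.50·0.6239·0.7815 = 43.150 kPa
FS = 40.822 / 43.150 = 0.946

FS = 0.95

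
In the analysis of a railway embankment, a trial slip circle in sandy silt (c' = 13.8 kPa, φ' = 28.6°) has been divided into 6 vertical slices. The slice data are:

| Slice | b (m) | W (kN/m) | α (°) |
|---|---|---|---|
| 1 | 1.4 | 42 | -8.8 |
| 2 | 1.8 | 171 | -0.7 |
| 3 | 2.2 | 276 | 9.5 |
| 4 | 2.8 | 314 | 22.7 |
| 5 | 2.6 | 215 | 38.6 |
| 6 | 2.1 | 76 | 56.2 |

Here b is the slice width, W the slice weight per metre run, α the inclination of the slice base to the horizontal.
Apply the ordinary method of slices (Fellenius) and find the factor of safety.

FS = 2.12

Ordinary method of slices: FS = Σ[c'·Δl_i + (W_i cosα_i)·tanφ'] / Σ W_i sinα_i, with Δl_i = b_i / cosα_i.
Slice 1: Δl = 1.4/cos(-8.8°) = 1.417 m; N'_1 = 42·cos(-8.8°) = 41.5; c'Δl = 19.55; W sinα = -6.4
Slice 2: Δl = 1.8/cos(-0.7°) = 1.800 m; N'_2 = 171·cos(-0.7°) = 171.0; c'Δl = 24.84; W sinα = -2.1
Slice 3: Δl = 2.2/cos9.5° = 2.231 m; N'_3 = 276·cos9.5° = 272.2; c'Δl = 30.78; W sinα = 45.6
Slice 4: Δl = 2.8/cos22.7° = 3.035 m; N'_4 = 314·cos22.7° = 289.7; c'Δl = 41.88; W sinα = 121.2
Slice 5: Δl = 2.6/cos38.6° = 3.327 m; N'_5 = 215·cos38.6° = 168.0; c'Δl = 45.91; W sinα = 134.1
Slice 6: Δl = 2.1/cos56.2° = 3.775 m; N'_6 = 76·cos56.2° = 42.3; c'Δl = 52.09; W sinα = 63.2
Σc'Δl = 215.1 kN/m; ΣN' = 984.7 kN/m; ΣW sinα = 355.5 kN/m
Resisting = 215.1 + 984.7·tan28.6° = 215.1 + 536.9 = 751.9 kN/m
FS = 751.9 / 355.5 = 2.115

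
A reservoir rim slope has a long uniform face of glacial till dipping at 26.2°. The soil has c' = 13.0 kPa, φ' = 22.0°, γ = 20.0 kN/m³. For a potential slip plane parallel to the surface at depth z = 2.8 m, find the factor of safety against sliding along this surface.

FS = 1.41

For an infinite slope with a slip plane parallel to the surface (no pore pressure): FS = [c' + γz cos²β tanφ'] / [γz sinβ cosβ].
γz = 20.0·2.8 = 56.00 kN/m²
Numerator = 13.0 + 56.00·cos²26.2°·tan22.0° = 13.0 + 56.00·0.8051·0.4040 = 31.215 kPa
Denominator = 56.00·sin26.2°·cos26.2° = 56.00·0.4415·0.8973 = 22.184 kPa
FS = 31.215 / 22.184 = 1.407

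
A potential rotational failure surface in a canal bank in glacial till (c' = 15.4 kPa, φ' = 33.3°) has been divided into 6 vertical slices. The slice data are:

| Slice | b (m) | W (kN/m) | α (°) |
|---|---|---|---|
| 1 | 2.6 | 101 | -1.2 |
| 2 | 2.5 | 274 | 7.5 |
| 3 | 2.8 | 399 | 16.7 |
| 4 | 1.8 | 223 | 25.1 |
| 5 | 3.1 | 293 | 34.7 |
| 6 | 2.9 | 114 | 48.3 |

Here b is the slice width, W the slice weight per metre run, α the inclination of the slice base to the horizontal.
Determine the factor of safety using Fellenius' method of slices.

Ordinary method of slices: FS = Σ[c'·Δl_i + (W_i cosα_i)·tanφ'] / Σ W_i sinα_i, with Δl_i = b_i / cosα_i.
Slice 1: Δl = 2.6/cos(-1.2°) = 2.601 m; N'_1 = 101·cos(-1.2°) = 101.0; c'Δl = 40.05; W sinα = -2.1
Slice 2: Δl = 2.5/cos7.5° = 2.522 m; N'_2 = 274·cos7.5° = 271.7; c'Δl = 38.83; W sinα = 35.8
Slice 3: Δl = 2.8/cos16.7° = 2.923 m; N'_3 = 399·cos16.7° = 382.2; c'Δl = 45.02; W sinα = 114.7
Slice 4: Δl = 1.8/cos25.1° = 1.988 m; N'_4 = 223·cos25.1° = 201.9; c'Δl = 30.61; W sinα = 94.6
Slice 5: Δl = 3.1/cos34.7° = 3.771 m; N'_5 = 293·cos34.7° = 240.9; c'Δl = 58.07; W sinα = 166.8
Slice 6: Δl = 2.9/cos48.3° = 4.359 m; N'_6 = 114·cos48.3° = 75.8; c'Δl = 67.13; W sinα = 85.1
Σc'Δl = 279.7 kN/m; ΣN' = 1273.5 kN/m; ΣW sinα = 494.8 kN/m
Resisting = 279.7 + 1273.5·tan33.3° = 279.7 + 836.5 = 1116.2 kN/m
FS = 1116.2 / 494.8 = 2.256

FS = 2.26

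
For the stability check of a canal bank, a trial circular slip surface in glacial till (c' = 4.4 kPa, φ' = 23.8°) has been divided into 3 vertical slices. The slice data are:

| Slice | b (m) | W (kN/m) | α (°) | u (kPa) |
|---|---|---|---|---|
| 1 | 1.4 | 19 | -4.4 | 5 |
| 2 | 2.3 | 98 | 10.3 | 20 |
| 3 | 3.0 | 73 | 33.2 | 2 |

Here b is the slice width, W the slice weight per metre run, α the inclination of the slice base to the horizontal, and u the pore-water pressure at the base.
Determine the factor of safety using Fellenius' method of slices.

Ordinary method of slices: FS = Σ[c'·Δl_i + (W_i cosα_i − u_i·Δl_i)·tanφ'] / Σ W_i sinα_i, with Δl_i = b_i / cosα_i.
Slice 1: Δl = 1.4/cos(-4.4°) = 1.404 m; N'_1 = 19·cos(-4.4°) − 5·1.404 = 11.9; c'Δl = 6.18; W sinα = -1.5
Slice 2: Δl = 2.3/cos10.3° = 2.338 m; N'_2 = 98·cos10.3° − 20·2.338 = 49.7; c'Δl = 10.29; W sinα = 17.5
Slice 3: Δl = 3.0/cos33.2° = 3.585 m; N'_3 = 73·cos33.2° − 2·3.585 = 53.9; c'Δl = 15.78; W sinα = 40.0
Σc'Δl = 32.2 kN/m; ΣN' = 115.5 kN/m; ΣW sinα = 56.0 kN/m
Resisting = 32.2 + 115.5·tan23.8° = 32.2 + 50.9 = 83.2 kN/m
FS = 83.2 / 56.0 = 1.484

FS = 1.48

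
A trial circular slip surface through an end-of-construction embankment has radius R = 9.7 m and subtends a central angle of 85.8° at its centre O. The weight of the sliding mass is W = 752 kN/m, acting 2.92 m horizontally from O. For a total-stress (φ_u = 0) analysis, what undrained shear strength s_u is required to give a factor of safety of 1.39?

s_u = 21.7 kPa

FS = s_u·L_a·R / (W·d), so s_u = FS·W·d / (L_a·R).
Arc length L_a = R·θ = 9.7·(85.8°·π/180) = 9.7·1.4975 = 14.53 m
s_u = 1.39·752·2.92 / (14.53·9.7) = 3052.2 / 140.90 = 21.66 kPa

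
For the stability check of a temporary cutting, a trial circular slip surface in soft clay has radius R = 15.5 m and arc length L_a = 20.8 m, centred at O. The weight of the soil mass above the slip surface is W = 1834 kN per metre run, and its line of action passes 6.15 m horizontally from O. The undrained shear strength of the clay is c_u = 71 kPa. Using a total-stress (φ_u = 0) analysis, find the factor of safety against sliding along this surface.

FS = 2.03

Taking moments about the centre O, the resisting moment is provided by the undrained shear strength acting along the arc:
M_R = c_u·L_a·R = 71·20.80·15.5 = 22890.4 kN·m/m
M_D = W·d = 1834·6.15 = 11279.1 kN·m/m
FS = M_R / M_D = 22890.4 / 11279.1 = 2.029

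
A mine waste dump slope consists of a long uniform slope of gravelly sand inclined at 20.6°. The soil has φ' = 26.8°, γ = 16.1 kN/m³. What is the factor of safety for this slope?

FS = 1.34

For a dry cohesionless infinite slope the factor of safety is FS = tanφ' / tanβ.
FS = tan26.8° / tan20.6° = 0.5051 / 0.3759 = 1.344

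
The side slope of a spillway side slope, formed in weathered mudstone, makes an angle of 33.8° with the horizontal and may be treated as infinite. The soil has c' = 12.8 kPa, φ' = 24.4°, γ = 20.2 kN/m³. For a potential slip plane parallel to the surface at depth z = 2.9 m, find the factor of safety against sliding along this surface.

For an infinite slope with a slip plane parallel to the surface (no pore pressure): FS = [c' + γz cos²β tanφ'] / [γz sinβ cosβ].
γz = 20.2·2.9 = 58.58 kN/m²
Numerator = 12.8 + 58.58·cos²33.8°·tan24.4° = 12.8 + 58.58·0.6905·0.4536 = 31.150 kPa
Denominator = 58.58·sin33.8°·cos33.8° = 58.58·0.5563·0.8310 = 27.080 kPa
FS = 31.150 / 27.080 = 1.150

FS = 1.15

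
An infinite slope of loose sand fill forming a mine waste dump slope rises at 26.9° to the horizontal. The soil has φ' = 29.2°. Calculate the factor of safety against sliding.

FS = 1.10

For a dry cohesionless infinite slope the factor of safety is FS = tanφ' / tanβ.
FS = tan29.2° / tan26.9° = 0.5589 / 0.5073 = 1.102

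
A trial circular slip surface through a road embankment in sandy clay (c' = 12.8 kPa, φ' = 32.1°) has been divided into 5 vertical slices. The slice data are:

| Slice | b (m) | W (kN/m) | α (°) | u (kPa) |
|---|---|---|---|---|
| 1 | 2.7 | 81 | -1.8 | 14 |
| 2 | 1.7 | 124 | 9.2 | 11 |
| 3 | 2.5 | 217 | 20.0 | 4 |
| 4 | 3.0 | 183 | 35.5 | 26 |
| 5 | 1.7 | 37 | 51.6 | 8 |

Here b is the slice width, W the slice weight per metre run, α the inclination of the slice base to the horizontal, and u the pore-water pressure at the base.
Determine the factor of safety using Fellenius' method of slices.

Ordinary method of slices: FS = Σ[c'·Δl_i + (W_i cosα_i − u_i·Δl_i)·tanφ'] / Σ W_i sinα_i, with Δl_i = b_i / cosα_i.
Slice 1: Δl = 2.7/cos(-1.8°) = 2.701 m; N'_1 = 81·cos(-1.8°) − 14·2.701 = 43.1; c'Δl = 34.58; W sinα = -2.5
Slice 2: Δl = 1.7/cos9.2° = 1.722 m; N'_2 = 124·cos9.2° − 11·1.722 = 103.5; c'Δl = 22.04; W sinα = 19.8
Slice 3: Δl = 2.5/cos20.0° = 2.660 m; N'_3 = 217·cos20.0° − 4·2.660 = 193.3; c'Δl = 34.05; W sinα = 74.2
Slice 4: Δl = 3.0/cos35.5° = 3.685 m; N'_4 = 183·cos35.5° − 26·3.685 = 53.2; c'Δl = 47.17; W sinα = 106.3
Slice 5: Δl = 1.7/cos51.6° = 2.737 m; N'_5 = 37·cos51.6° − 8·2.737 = 1.1; c'Δl = 35.03; W sinα = 29.0
Σc'Δl = 172.9 kN/m; ΣN' = 394.1 kN/m; ΣW sinα = 226.8 kN/m
Resisting = 172.9 + 394.1·tan32.1° = 172.9 + 247.2 = 420.1 kN/m
FS = 420.1 / 226.8 = 1.853

FS = 1.85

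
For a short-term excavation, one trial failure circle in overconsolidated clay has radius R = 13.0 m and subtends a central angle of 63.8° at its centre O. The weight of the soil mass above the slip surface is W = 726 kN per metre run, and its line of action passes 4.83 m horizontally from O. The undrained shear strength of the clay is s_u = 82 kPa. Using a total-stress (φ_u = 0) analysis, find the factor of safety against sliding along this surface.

Taking moments about the centre O, the resisting moment is provided by the undrained shear strength acting along the arc:
Arc length L_a = R·θ = 13.0·(63.8°·π/180) = 13.0·1.1135 = 14.48 m
M_R = s_u·L_a·R = 82·14.48·13.0 = 15431.2 kN·m/m
M_D = W·d = 726·4.83 = 3506.6 kN·m/m
FS = M_R / M_D = 15431.2 / 3506.6 = 4.401

FS = 4.40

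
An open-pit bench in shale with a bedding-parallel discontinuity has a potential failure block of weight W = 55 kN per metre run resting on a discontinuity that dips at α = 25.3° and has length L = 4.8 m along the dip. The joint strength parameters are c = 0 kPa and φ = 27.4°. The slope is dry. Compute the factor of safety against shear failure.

Resolving the block weight along and normal to the plane and applying the Mohr–Coulomb strength on the joint:
N' = W cosα = 55·cos25.3° = 49.7 kN/m
Driving force T = W sinα = 55·sin25.3° = 23.5 kN/m
Resisting force R = c·L + N'·tanφ = 0·4.8 + 49.7·tan27.4° = 0.0 + 25.8 = 25.8 kN/m
FS = R / T = 25.8 / 23.5 = 1.097

FS = 1.10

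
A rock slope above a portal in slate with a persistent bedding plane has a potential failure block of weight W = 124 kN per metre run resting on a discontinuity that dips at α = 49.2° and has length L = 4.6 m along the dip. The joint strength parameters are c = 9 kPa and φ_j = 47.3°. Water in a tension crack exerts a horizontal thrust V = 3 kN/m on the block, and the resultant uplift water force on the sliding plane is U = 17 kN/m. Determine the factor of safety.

Resolving the block weight along and normal to the plane and applying the Mohr–Coulomb strength on the joint:
N' = W cosα − U − V sinα = 124·cos49.2° − 17 − 3·sin49.2° = 61.8 kN/m
Driving force T = W sinα + V cosα = 124·sin49.2° + 3·cos49.2° = 95.8 kN/m
Resisting force R = c·L + N'·tanφ_j = 9·4.6 + 61.8·tan47.3° = 41.4 + 66.9 = 108.3 kN/m
FS = R / T = 108.3 / 95.8 = 1.130

FS = 1.13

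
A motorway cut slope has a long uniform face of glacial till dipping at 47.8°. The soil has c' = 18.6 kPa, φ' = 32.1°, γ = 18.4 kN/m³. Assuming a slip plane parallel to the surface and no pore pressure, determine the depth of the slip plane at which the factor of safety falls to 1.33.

Setting FS = 1.33 in FS = [c' + γz cos²β tanφ'] / [γz sinβ cosβ] and solving for z:
z = c' / [γ cosβ (FS·sinβ − cosβ·tanφ')]
  = 18.6 / [18.4·cos47.8°·(1.33·sin47.8° − cos47.8°·tan32.1°)]
  = 18.6 / [18.4·0.6717·(1.33·0.7408 − 0.6717·0.6273)]
  = 18.6 / 6.9696 = 2.669 m

z = 2.67 m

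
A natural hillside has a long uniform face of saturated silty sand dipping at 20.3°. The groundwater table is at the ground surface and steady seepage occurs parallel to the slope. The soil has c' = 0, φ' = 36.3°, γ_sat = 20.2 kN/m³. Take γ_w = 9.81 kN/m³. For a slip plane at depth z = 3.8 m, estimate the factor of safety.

FS = 1.02

With seepage parallel to the slope and the water table at the surface, the effective normal stress on the slip plane uses the buoyant unit weight γ' = γ_sat − γ_w while the driving shear stress uses γ_sat:
FS = [c' + γ' z cos²β tanφ'] / [γ_sat z sinβ cosβ]
(For c' = 0 this reduces to FS = (γ'/γ_sat)·tanφ'/tanβ.)
γ' = 20.2 − 9.81 = 10.39 kN/m³
Numerator = 0.0 + 10.39·3.8·cos²20.3°·tan36.3° = 0.0 + 10.39·3.8·0.8796·0.7346 = 25.512 kPa
Denominator = 20.2·3.8·sin20.3°·cos20.3° = 20.2·3.8·0.3469·0.9379 = 24.977 kPa
FS = 25.512 / 24.977 = 1.021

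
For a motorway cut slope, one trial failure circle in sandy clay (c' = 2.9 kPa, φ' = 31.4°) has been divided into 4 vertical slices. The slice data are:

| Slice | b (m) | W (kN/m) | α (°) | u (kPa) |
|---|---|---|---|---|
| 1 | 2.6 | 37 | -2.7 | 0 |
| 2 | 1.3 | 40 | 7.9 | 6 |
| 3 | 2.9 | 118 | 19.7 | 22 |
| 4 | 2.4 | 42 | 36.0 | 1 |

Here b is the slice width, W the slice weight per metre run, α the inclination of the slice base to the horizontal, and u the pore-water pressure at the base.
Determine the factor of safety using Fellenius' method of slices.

FS = 1.70

Ordinary method of slices: FS = Σ[c'·Δl_i + (W_i cosα_i − u_i·Δl_i)·tanφ'] / Σ W_i sinα_i, with Δl_i = b_i / cosα_i.
Slice 1: Δl = 2.6/cos(-2.7°) = 2.603 m; N'_1 = 37·cos(-2.7°) − 0·2.603 = 37.0; c'Δl = 7.55; W sinα = -1.7
Slice 2: Δl = 1.3/cos7.9° = 1.312 m; N'_2 = 40·cos7.9° − 6·1.312 = 31.7; c'Δl = 3.81; W sinα = 5.5
Slice 3: Δl = 2.9/cos19.7° = 3.080 m; N'_3 = 118·cos19.7° − 22·3.080 = 43.3; c'Δl = 8.93; W sinα = 39.8
Slice 4: Δl = 2.4/cos36.0° = 2.967 m; N'_4 = 42·cos36.0° − 1·2.967 = 31.0; c'Δl = 8.60; W sinα = 24.7
Σc'Δl = 28.9 kN/m; ΣN' = 143.0 kN/m; ΣW sinα = 68.2 kN/m
Resisting = 28.9 + 143.0·tan31.4° = 28.9 + 87.3 = 116.2 kN/m
FS = 116.2 / 68.2 = 1.703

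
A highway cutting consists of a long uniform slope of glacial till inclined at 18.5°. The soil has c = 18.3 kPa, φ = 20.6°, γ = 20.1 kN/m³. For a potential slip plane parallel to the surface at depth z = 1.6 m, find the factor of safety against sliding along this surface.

FS = 3.01

For an infinite slope with a slip plane parallel to the surface (no pore pressure): FS = [c + γz cos²β tanφ] / [γz sinβ cosβ].
γz = 20.1·1.6 = 32.16 kN/m²
Numerator = 18.3 + 32.16·cos²18.5°·tan20.6° = 18.3 + 32.16·0.8993·0.3759 = 29.171 kPa
Denominator = 32.16·sin18.5°·cos18.5° = 32.16·0.3173·0.9483 = 9.677 kPa
FS = 29.171 / 9.677 = 3.014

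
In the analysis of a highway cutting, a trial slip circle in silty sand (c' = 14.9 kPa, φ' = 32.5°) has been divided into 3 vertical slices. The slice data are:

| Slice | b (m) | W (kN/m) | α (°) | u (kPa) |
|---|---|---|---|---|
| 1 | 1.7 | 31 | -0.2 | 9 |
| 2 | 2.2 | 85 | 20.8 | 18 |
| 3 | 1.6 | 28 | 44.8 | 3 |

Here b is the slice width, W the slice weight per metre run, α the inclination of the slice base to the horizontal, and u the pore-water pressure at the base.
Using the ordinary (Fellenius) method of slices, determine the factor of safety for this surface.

Ordinary method of slices: FS = Σ[c'·Δl_i + (W_i cosα_i − u_i·Δl_i)·tanφ'] / Σ W_i sinα_i, with Δl_i = b_i / cosα_i.
Slice 1: Δl = 1.7/cos(-0.2°) = 1.700 m; N'_1 = 31·cos(-0.2°) − 9·1.700 = 15.7; c'Δl = 25.33; W sinα = -0.1
Slice 2: Δl = 2.2/cos20.8° = 2.353 m; N'_2 = 85·cos20.8° − 18·2.353 = 37.1; c'Δl = 35.07; W sinα = 30.2
Slice 3: Δl = 1.6/cos44.8° = 2.255 m; N'_3 = 28·cos44.8° − 3·2.255 = 13.1; c'Δl = 33.60; W sinα = 19.7
Σc'Δl = 94.0 kN/m; ΣN' = 65.9 kN/m; ΣW sinα = 49.8 kN/m
Resisting = 94.0 + 65.9·tan32.5° = 94.0 + 42.0 = 136.0 kN/m
FS = 136.0 / 49.8 = 2.730

FS = 2.73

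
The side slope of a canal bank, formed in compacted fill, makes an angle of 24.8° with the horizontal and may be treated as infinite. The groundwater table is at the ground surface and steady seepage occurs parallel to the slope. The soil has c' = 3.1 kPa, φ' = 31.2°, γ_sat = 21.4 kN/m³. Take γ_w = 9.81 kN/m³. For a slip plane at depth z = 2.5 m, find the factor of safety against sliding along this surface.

With seepage parallel to the slope and the water table at the surface, the effective normal stress on the slip plane uses the buoyant unit weight γ' = γ_sat − γ_w while the driving shear stress uses γ_sat:
FS = [c' + γ' z cos²β tanφ'] / [γ_sat z sinβ cosβ]
γ' = 21.4 − 9.81 = 11.59 kN/m³
Numerator = 3.1 + 11.59·2.5·cos²24.8°·tan31.2° = 3.1 + 11.59·2.5·0.8241·0.6056 = 17.561 kPa
Denominator = 21.4·2.5·sin24.8°·cos24.8° = 21.4·2.5·0.4195·0.9078 = 20.371 kPa
FS = 17.561 / 20.371 = 0.862

FS = 0.86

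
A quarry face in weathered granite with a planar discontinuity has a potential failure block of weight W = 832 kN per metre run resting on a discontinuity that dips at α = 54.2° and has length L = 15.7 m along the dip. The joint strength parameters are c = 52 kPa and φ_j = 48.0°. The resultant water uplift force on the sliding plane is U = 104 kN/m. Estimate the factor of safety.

Resolving the block weight along and normal to the plane and applying the Mohr–Coulomb strength on the joint:
N' = W cosα − U = 832·cos54.2° − 104 = 382.7 kN/m
Driving force T = W sinα = 832·sin54.2° = 674.8 kN/m
Resisting force R = c·L + N'·tanφ_j = 52·15.7 + 382.7·tan48.0° = 816.4 + 425.0 = 1241.4 kN/m
FS = R / T = 1241.4 / 674.8 = 1.840

FS = 1.84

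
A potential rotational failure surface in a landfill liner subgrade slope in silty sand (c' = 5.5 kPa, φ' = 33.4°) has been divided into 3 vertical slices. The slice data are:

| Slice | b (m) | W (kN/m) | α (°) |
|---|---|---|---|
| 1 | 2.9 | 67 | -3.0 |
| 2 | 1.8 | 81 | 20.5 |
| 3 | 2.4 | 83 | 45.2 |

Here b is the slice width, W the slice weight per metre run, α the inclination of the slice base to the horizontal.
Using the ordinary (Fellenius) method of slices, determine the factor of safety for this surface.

FS = 2.13

Ordinary method of slices: FS = Σ[c'·Δl_i + (W_i cosα_i)·tanφ'] / Σ W_i sinα_i, with Δl_i = b_i / cosα_i.
Slice 1: Δl = 2.9/cos(-3.0°) = 2.904 m; N'_1 = 67·cos(-3.0°) = 66.9; c'Δl = 15.97; W sinα = -3.5
Slice 2: Δl = 1.8/cos20.5° = 1.922 m; N'_2 = 81·cos20.5° = 75.9; c'Δl = 10.57; W sinα = 28.4
Slice 3: Δl = 2.4/cos45.2° = 3.406 m; N'_3 = 83·cos45.2° = 58.5; c'Δl = 18.73; W sinα = 58.9
Σc'Δl = 45.3 kN/m; ΣN' = 201.3 kN/m; ΣW sinα = 83.8 kN/m
Resisting = 45.3 + 201.3·tan33.4° = 45.3 + 132.7 = 178.0 kN/m
FS = 178.0 / 83.8 = 2.125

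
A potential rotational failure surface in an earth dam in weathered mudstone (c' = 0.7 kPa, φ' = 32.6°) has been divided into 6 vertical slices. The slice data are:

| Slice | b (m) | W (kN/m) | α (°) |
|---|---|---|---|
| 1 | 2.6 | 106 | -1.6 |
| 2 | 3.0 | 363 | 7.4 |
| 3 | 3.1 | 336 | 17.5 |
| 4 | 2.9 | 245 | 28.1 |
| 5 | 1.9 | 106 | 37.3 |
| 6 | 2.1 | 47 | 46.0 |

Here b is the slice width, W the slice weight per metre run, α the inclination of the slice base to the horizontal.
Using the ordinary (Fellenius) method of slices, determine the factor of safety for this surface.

Ordinary method of slices: FS = Σ[c'·Δl_i + (W_i cosα_i)·tanφ'] / Σ W_i sinα_i, with Δl_i = b_i / cosα_i.
Slice 1: Δl = 2.6/cos(-1.6°) = 2.601 m; N'_1 = 106·cos(-1.6°) = 106.0; c'Δl = 1.82; W sinα = -3.0
Slice 2: Δl = 3.0/cos7.4° = 3.025 m; N'_2 = 363·cos7.4° = 360.0; c'Δl = 2.12; W sinα = 46.8
Slice 3: Δl = 3.1/cos17.5° = 3.250 m; N'_3 = 336·cos17.5° = 320.4; c'Δl = 2.28; W sinα = 101.0
Slice 4: Δl = 2.9/cos28.1° = 3.288 m; N'_4 = 245·cos28.1° = 216.1; c'Δl = 2.30; W sinα = 115.4
Slice 5: Δl = 1.9/cos37.3° = 2.389 m; N'_5 = 106·cos37.3° = 84.3; c'Δl = 1.67; W sinα = 64.2
Slice 6: Δl = 2.1/cos46.0° = 3.023 m; N'_6 = 47·cos46.0° = 32.6; c'Δl = 2.12; W sinα = 33.8
Σc'Δl = 12.3 kN/m; ΣN' = 1119.5 kN/m; ΣW sinα = 358.3 kN/m
Resisting = 12.3 + 1119.5·tan32.6° = 12.3 + 715.9 = 728.2 kN/m
FS = 728.2 / 358.3 = 2.033

FS = 2.03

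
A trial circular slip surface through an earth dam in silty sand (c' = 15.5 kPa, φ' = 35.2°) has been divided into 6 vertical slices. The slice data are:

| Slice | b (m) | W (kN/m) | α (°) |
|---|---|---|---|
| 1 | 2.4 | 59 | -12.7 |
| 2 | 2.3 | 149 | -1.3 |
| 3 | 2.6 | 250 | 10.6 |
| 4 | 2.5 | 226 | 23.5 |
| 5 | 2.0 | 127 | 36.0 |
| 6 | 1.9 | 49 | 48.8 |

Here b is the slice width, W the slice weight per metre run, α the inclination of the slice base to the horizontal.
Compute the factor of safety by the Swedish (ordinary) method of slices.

FS = 3.46

Ordinary method of slices: FS = Σ[c'·Δl_i + (W_i cosα_i)·tanφ'] / Σ W_i sinα_i, with Δl_i = b_i / cosα_i.
Slice 1: Δl = 2.4/cos(-12.7°) = 2.460 m; N'_1 = 59·cos(-12.7°) = 57.6; c'Δl = 38.13; W sinα = -13.0
Slice 2: Δl = 2.3/cos(-1.3°) = 2.301 m; N'_2 = 149·cos(-1.3°) = 149.0; c'Δl = 35.66; W sinα = -3.4
Slice 3: Δl = 2.6/cos10.6° = 2.645 m; N'_3 = 250·cos10.6° = 245.7; c'Δl = 41.00; W sinα = 46.0
Slice 4: Δl = 2.5/cos23.5° = 2.726 m; N'_4 = 226·cos23.5° = 207.3; c'Δl = 42.25; W sinα = 90.1
Slice 5: Δl = 2.0/cos36.0° = 2.472 m; N'_5 = 127·cos36.0° = 102.7; c'Δl = 38.32; W sinα = 74.6
Slice 6: Δl = 1.9/cos48.8° = 2.885 m; N'_6 = 49·cos48.8° = 32.3; c'Δl = 44.71; W sinα = 36.9
Σc'Δl = 240.1 kN/m; ΣN' = 794.5 kN/m; ΣW sinα = 231.3 kN/m
Resisting = 240.1 + 794.5·tan35.2° = 240.1 + 560.5 = 800.6 kN/m
FS = 800.6 / 231.3 = 3.462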